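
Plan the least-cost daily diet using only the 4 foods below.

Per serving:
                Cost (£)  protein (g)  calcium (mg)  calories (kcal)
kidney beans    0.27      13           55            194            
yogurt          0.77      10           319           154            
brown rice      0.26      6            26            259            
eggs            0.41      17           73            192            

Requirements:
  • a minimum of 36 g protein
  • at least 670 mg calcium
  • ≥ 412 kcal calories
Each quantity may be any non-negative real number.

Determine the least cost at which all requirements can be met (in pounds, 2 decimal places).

Set it up as a linear program. Let x1 = servings of kidney beans, x2 = servings of yogurt, x3 = servings of brown rice, x4 = servings of eggs.
min 0.27x1 + 0.77x2 + 0.26x3 + 0.41x4 subject to:
  13x1 + 10x2 + 6x3 + 17x4 ≥ 36   (protein)
  55x1 + 319x2 + 26x3 + 73x4 ≥ 670   (calcium)
  194x1 + 154x2 + 259x3 + 192x4 ≥ 412   (calories)
  x1, x2, x3, x4 ≥ 0.
The cheapest feasible vertex uses only kidney beans, yogurt; brown rice, eggs are not used. There the protein and calcium constraints are tight.
So kidney beans = 1.33 servings, yogurt = 1.871 servings.
Cost = 0.27·1.33 + 0.77·1.871 = 1.7998.

£1.80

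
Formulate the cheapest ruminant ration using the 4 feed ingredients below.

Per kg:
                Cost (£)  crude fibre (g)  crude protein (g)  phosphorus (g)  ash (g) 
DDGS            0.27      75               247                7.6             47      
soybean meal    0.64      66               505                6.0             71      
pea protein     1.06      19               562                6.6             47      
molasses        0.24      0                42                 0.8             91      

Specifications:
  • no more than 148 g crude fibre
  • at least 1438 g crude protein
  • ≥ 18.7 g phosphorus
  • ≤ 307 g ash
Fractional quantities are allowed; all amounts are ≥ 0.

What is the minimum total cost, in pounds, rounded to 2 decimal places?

Set it up as a linear program. Let x1 = kg of DDGS, x2 = kg of soybean meal, x3 = kg of pea protein, x4 = kg of molasses.
Minimize 0.27x1 + 0.64x2 + 1.06x3 + 0.24x4 s.t.:
  75x1 + 66x2 + 19x3 ≤ 148   (crude fibre)
  247x1 + 505x2 + 562x3 + 42x4 ≥ 1438   (crude protein)
  7.6x1 + 6x2 + 6.6x3 + 0.8x4 ≥ 18.7   (phosphorus)
  47x1 + 71x2 + 47x3 + 91x4 ≤ 307   (ash)
  x1, x2, x3, x4 ≥ 0.
The optimal basis is {DDGS, soybean meal, pea protein}; molasses drops out. There the crude fibre, crude protein, phosphorus constraints are tight.
Solving gives x1 = 0.363, x2 = 1.537, x3 = 1.018.
Total cost: 0.27·0.363 + 0.64·1.537 + 1.06·1.018 = 2.1608.

£2.16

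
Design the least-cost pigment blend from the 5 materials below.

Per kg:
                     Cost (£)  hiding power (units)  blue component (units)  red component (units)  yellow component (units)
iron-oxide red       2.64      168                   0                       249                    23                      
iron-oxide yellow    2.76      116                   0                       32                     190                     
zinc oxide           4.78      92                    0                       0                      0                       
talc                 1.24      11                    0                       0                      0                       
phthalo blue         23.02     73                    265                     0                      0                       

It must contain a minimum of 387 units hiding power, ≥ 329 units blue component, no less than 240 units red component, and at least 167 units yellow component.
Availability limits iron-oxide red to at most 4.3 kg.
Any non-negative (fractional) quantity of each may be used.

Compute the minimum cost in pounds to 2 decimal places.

This is a linear program. Let x1 = kg of iron-oxide red, x2 = kg of iron-oxide yellow, x3 = kg of zinc oxide, x4 = kg of talc, x5 = kg of phthalo blue.
Minimise 2.64x1 + 2.76x2 + 4.78x3 + 1.24x4 + 23.02x5 s.t.:
  168x1 + 116x2 + 92x3 + 11x4 + 73x5 ≥ 387   (hiding power)
  265x5 ≥ 329   (blue component)
  249x1 + 32x2 ≥ 240   (red component)
  23x1 + 190x2 ≥ 167   (yellow component)
  x1 ≤ 4.3
  x1, x2, x3, x4, x5 ≥ 0.
The cheapest feasible vertex uses only iron-oxide red, iron-oxide yellow, phthalo blue; zinc oxide, talc are not used. The hiding power, blue component, yellow component requirements are met with equality.
That vertex is x1 = 1.2628, x2 = 0.72609, x5 = 1.2415.
Cost = 2.64·1.2628 + 2.76·0.72609 + 23.02·1.2415 = 33.9171.

£33.92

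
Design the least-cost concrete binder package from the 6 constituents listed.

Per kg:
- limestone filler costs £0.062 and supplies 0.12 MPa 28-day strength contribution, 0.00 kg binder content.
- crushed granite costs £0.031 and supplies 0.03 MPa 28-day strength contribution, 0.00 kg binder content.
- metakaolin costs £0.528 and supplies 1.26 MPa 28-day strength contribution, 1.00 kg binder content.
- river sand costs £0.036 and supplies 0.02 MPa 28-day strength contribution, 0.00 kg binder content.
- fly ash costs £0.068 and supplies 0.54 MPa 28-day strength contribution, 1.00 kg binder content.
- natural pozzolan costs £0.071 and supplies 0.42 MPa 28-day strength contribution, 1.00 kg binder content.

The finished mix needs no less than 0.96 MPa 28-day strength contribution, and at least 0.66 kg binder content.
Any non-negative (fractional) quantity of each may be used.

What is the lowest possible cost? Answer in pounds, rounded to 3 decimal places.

£0.121

Let x1 = kg of limestone filler, x2 = kg of crushed granite, x3 = kg of metakaolin, x4 = kg of river sand, x5 = kg of fly ash, x6 = kg of natural pozzolan.
Minimise 0.062x1 + 0.031x2 + 0.528x3 + 0.036x4 + 0.068x5 + 0.071x6 with:
  0.12x1 + 0.03x2 + 1.26x3 + 0.02x4 + 0.54x5 + 0.42x6 ≥ 0.96   (28-day strength contribution)
  1x3 + 1x5 + 1x6 ≥ 0.66   (binder content)
  x1, x2, x3, x4, x5, x6 ≥ 0.
The optimal basis is {fly ash}; limestone filler, crushed granite, metakaolin, river sand, natural pozzolan drop out. The 28-day strength contribution requirement is met with equality.
That vertex is x5 = 1.778.
Hence cost = 0.068·1.778 = £0.12090.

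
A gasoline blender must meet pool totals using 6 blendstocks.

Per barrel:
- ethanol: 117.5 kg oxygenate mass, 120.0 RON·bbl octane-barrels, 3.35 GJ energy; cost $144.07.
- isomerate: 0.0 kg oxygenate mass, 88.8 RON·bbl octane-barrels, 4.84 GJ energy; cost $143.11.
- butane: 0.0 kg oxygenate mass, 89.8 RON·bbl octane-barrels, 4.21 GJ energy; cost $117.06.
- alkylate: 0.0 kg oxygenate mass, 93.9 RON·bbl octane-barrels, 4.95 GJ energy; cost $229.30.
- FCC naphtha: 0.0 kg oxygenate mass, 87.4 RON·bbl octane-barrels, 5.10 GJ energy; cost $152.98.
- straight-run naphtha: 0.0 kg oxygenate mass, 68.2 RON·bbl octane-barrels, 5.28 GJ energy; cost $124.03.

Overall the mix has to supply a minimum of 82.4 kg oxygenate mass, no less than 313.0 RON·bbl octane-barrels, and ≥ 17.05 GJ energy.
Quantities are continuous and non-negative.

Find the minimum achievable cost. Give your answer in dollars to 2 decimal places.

Let x1 = barrels of ethanol, x2 = barrels of isomerate, x3 = barrels of butane, x4 = barrels of alkylate, x5 = barrels of FCC naphtha, x6 = barrels of straight-run naphtha.
min 144.07x1 + 143.11x2 + 117.06x3 + 229.3x4 + 152.98x5 + 124.03x6 s.t.:
  117.5x1 ≥ 82.4   (oxygenate mass)
  120x1 + 88.8x2 + 89.8x3 + 93.9x4 + 87.4x5 + 68.2x6 ≥ 313   (octane-barrels)
  3.35x1 + 4.84x2 + 4.21x3 + 4.95x4 + 5.1x5 + 5.28x6 ≥ 17.05   (energy)
  x1, x2, x3, x4, x5, x6 ≥ 0.
The optimal basis is {ethanol, butane, straight-run naphtha}; isomerate, alkylate, FCC naphtha drop out. The oxygenate mass, octane-barrels, energy requirements are met with equality.
So ethanol = 0.701277 barrels, butane = 1.09999 barrels, straight-run naphtha = 1.90715 barrels.
Cost = 144.07·0.701277 + 117.06·1.09999 + 124.03·1.90715 = 466.3416.

$466.34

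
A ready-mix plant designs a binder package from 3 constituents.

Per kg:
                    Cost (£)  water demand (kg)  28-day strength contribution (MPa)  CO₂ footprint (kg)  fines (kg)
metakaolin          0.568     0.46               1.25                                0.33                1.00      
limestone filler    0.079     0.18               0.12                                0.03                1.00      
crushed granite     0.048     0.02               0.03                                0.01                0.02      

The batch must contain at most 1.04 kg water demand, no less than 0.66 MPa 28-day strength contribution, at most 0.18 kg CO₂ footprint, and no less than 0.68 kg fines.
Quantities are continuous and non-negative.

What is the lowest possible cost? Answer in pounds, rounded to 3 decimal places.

Let x1 = kg of metakaolin, x2 = kg of limestone filler, x3 = kg of crushed granite.
min 0.568x1 + 0.079x2 + 0.048x3 s.t.:
  0.46x1 + 0.18x2 + 0.02x3 ≤ 1.04   (water demand)
  1.25x1 + 0.12x2 + 0.03x3 ≥ 0.66   (28-day strength contribution)
  0.33x1 + 0.03x2 + 0.01x3 ≤ 0.18   (CO₂ footprint)
  1x1 + 1x2 + 0.02x3 ≥ 0.68   (fines)
  x1, x2, x3 ≥ 0.
At the optimum only metakaolin, limestone filler are positive (crushed granite = 0). There the 28-day strength contribution and fines constraints are tight.
That vertex is x1 = 0.5119, x2 = 0.1681.
Total cost: 0.568·0.5119 + 0.079·0.1681 = 0.30404.

£0.304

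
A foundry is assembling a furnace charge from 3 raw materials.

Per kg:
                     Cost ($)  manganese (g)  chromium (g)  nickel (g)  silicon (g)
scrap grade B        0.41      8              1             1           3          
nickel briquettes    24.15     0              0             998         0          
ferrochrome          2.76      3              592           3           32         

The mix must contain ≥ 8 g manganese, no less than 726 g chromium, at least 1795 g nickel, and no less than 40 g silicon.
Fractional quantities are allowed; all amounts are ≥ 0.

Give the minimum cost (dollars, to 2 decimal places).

Let x1 = kg of scrap grade B, x2 = kg of nickel briquettes, x3 = kg of ferrochrome.
Minimize 0.41x1 + 24.15x2 + 2.76x3 subject to:
  8x1 + 3x3 ≥ 8   (manganese)
  1x1 + 592x3 ≥ 726   (chromium)
  1x1 + 998x2 + 3x3 ≥ 1795   (nickel)
  3x1 + 32x3 ≥ 40   (silicon)
  x1, x2, x3 ≥ 0.
The optimal mix uses every input. Binding constraints: manganese, chromium, nickel.
That vertex is x1 = 0.54046, x2 = 1.7944, x3 = 1.2254.
Hence cost = 0.41·0.54046 + 24.15·1.7944 + 2.76·1.2254 = $46.9385.

$46.94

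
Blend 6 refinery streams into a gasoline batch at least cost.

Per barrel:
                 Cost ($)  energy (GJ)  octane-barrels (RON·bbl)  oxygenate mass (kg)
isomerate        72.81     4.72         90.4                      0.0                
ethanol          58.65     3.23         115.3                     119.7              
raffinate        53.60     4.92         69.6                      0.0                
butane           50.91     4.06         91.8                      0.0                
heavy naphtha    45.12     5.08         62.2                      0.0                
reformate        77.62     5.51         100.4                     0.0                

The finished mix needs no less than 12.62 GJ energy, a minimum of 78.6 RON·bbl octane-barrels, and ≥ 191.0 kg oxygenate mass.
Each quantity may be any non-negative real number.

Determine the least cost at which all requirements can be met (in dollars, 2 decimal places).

$159.90

Let x1 = barrels of isomerate, x2 = barrels of ethanol, x3 = barrels of raffinate, x4 = barrels of butane, x5 = barrels of heavy naphtha, x6 = barrels of reformate.
Minimize 72.81x1 + 58.65x2 + 53.6x3 + 50.91x4 + 45.12x5 + 77.62x6 with:
  4.72x1 + 3.23x2 + 4.92x3 + 4.06x4 + 5.08x5 + 5.51x6 ≥ 12.62   (energy)
  90.4x1 + 115.3x2 + 69.6x3 + 91.8x4 + 62.2x5 + 100.4x6 ≥ 78.6   (octane-barrels)
  119.7x2 ≥ 191   (oxygenate mass)
  x1, x2, x3, x4, x5, x6 ≥ 0.
The minimum-cost mix takes nothing from isomerate, raffinate, butane, reformate — only ethanol, heavy naphtha. Binding constraints: energy and oxygenate mass.
Optimal quantities: ethanol = 1.5957 barrels, heavy naphtha = 1.4697 barrels.
Objective = 58.65·1.5957 + 45.12·1.4697 = 159.9007.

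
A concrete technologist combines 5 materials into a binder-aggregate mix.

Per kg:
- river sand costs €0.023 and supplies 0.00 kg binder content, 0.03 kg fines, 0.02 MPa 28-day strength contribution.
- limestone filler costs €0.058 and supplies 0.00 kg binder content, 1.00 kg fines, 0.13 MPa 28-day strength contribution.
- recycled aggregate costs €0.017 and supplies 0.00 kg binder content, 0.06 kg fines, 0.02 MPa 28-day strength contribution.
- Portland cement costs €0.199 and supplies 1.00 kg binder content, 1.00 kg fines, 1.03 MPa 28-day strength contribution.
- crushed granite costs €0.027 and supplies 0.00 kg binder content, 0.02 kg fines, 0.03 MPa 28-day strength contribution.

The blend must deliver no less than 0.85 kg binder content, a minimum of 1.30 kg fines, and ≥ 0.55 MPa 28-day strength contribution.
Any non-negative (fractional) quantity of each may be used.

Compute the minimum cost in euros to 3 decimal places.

Set it up as a linear program. Let x1 = kg of river sand, x2 = kg of limestone filler, x3 = kg of recycled aggregate, x4 = kg of Portland cement, x5 = kg of crushed granite.
Minimize 0.023x1 + 0.058x2 + 0.017x3 + 0.199x4 + 0.027x5 with:
  1x4 ≥ 0.85   (binder content)
  0.03x1 + 1x2 + 0.06x3 + 1x4 + 0.02x5 ≥ 1.3   (fines)
  0.02x1 + 0.13x2 + 0.02x3 + 1.03x4 + 0.03x5 ≥ 0.55   (28-day strength contribution)
  x1, x2, x3, x4, x5 ≥ 0.
The minimum-cost mix takes nothing from river sand, recycled aggregate, crushed granite — only limestone filler, Portland cement. The binder content and fines requirements are met with equality.
Optimal quantities: limestone filler = 0.45 kg, Portland cement = 0.85 kg.
Hence cost = 0.058·0.45 + 0.199·0.85 = €0.19525.

€0.195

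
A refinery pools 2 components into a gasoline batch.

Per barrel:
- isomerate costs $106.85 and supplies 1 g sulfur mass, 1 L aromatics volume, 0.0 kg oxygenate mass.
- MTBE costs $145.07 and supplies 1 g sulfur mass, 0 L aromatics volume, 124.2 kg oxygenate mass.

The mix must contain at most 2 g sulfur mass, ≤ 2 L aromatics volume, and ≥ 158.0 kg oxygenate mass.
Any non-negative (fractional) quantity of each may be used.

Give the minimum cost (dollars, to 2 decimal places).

Treat it as an LP. Let x1 = barrels of isomerate, x2 = barrels of MTBE.
Minimize 106.85x1 + 145.07x2 with:
  1x1 + 1x2 ≤ 2   (sulfur mass)
  1x1 ≤ 2   (aromatics volume)
  124.2x2 ≥ 158   (oxygenate mass)
  x1, x2 ≥ 0.
The minimum-cost mix takes nothing from isomerate — only MTBE. Binding constraint: oxygenate mass.
So MTBE = 1.27214 barrels.
Objective = 145.07·1.27214 = 184.5493.

$184.55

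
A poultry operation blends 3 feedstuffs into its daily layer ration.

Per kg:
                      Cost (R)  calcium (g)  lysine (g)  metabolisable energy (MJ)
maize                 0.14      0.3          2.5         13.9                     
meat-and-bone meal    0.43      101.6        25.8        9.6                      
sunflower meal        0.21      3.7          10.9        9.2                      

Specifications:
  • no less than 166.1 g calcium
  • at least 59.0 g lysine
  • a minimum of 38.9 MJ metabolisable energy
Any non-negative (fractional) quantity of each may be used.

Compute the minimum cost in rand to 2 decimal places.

R1.10

This is a linear program. Let x1 = kg of maize, x2 = kg of meat-and-bone meal, x3 = kg of sunflower meal.
Minimise 0.14x1 + 0.43x2 + 0.21x3 with:
  0.3x1 + 101.6x2 + 3.7x3 ≥ 166.1   (calcium)
  2.5x1 + 25.8x2 + 10.9x3 ≥ 59   (lysine)
  13.9x1 + 9.6x2 + 9.2x3 ≥ 38.9   (metabolisable energy)
  x1, x2, x3 ≥ 0.
All 3 inputs are positive at the optimum. Binding constraints: calcium, lysine, metabolisable energy.
That vertex is x1 = 0.7048, x2 = 1.578, x3 = 1.517.
Cost = 0.14·0.7048 + 0.43·1.578 + 0.21·1.517 = 1.0958.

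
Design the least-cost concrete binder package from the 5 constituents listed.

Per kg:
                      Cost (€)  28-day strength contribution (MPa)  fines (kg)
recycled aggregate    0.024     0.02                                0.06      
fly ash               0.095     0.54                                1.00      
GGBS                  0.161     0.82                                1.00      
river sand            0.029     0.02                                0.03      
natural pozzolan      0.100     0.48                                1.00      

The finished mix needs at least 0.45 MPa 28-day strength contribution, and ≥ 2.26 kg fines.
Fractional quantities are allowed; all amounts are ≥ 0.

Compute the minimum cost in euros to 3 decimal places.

€0.215

This is a linear program. Let x1 = kg of recycled aggregate, x2 = kg of fly ash, x3 = kg of GGBS, x4 = kg of river sand, x5 = kg of natural pozzolan.
Minimise 0.024x1 + 0.095x2 + 0.161x3 + 0.029x4 + 0.1x5 s.t.:
  0.02x1 + 0.54x2 + 0.82x3 + 0.02x4 + 0.48x5 ≥ 0.45   (28-day strength contribution)
  0.06x1 + 1x2 + 1x3 + 0.03x4 + 1x5 ≥ 2.26   (fines)
  x1, x2, x3, x4, x5 ≥ 0.
The minimum-cost mix takes nothing from recycled aggregate, GGBS, river sand, natural pozzolan — only fly ash. There the fines constraint is tight.
Solving gives x2 = 2.26.
Hence cost = 0.095·2.26 = €0.21470.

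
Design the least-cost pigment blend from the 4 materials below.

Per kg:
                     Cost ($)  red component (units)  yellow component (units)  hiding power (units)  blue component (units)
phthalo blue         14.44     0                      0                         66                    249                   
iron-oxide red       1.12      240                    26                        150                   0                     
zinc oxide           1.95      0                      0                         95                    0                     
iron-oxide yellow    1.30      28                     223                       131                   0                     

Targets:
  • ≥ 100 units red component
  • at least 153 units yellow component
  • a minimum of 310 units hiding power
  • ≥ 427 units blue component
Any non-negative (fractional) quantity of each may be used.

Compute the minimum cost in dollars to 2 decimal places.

$26.42

Set it up as a linear program. Let x1 = kg of phthalo blue, x2 = kg of iron-oxide red, x3 = kg of zinc oxide, x4 = kg of iron-oxide yellow.
Minimise 14.44x1 + 1.12x2 + 1.95x3 + 1.3x4 subject to:
  240x2 + 28x4 ≥ 100   (red component)
  26x2 + 223x4 ≥ 153   (yellow component)
  66x1 + 150x2 + 95x3 + 131x4 ≥ 310   (hiding power)
  249x1 ≥ 427   (blue component)
  x1, x2, x3, x4 ≥ 0.
The cheapest feasible vertex uses only phthalo blue, iron-oxide red, iron-oxide yellow; zinc oxide is not used. Binding constraints: yellow component, hiding power, blue component.
Solving gives x1 = 1.7149, x2 = 0.79376, x4 = 0.59355.
Hence cost = 14.44·1.7149 + 1.12·0.79376 + 1.3·0.59355 = $26.4238.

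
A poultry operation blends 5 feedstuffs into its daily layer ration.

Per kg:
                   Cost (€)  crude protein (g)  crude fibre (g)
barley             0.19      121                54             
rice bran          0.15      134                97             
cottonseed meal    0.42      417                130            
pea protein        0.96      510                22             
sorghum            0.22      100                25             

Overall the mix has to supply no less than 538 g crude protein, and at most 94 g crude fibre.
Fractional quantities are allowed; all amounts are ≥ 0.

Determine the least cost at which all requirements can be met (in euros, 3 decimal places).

€0.782

Set it up as a linear program. Let x1 = kg of barley, x2 = kg of rice bran, x3 = kg of cottonseed meal, x4 = kg of pea protein, x5 = kg of sorghum.
Minimize 0.19x1 + 0.15x2 + 0.42x3 + 0.96x4 + 0.22x5 s.t.:
  121x1 + 134x2 + 417x3 + 510x4 + 100x5 ≥ 538   (crude protein)
  54x1 + 97x2 + 130x3 + 22x4 + 25x5 ≤ 94   (crude fibre)
  x1, x2, x3, x4, x5 ≥ 0.
The minimum-cost mix takes nothing from barley, rice bran, sorghum — only cottonseed meal, pea protein. There the crude protein and crude fibre constraints are tight.
Solving gives x3 = 0.632, x4 = 0.5381.
Cost = 0.42·0.632 + 0.96·0.5381 = 0.78202.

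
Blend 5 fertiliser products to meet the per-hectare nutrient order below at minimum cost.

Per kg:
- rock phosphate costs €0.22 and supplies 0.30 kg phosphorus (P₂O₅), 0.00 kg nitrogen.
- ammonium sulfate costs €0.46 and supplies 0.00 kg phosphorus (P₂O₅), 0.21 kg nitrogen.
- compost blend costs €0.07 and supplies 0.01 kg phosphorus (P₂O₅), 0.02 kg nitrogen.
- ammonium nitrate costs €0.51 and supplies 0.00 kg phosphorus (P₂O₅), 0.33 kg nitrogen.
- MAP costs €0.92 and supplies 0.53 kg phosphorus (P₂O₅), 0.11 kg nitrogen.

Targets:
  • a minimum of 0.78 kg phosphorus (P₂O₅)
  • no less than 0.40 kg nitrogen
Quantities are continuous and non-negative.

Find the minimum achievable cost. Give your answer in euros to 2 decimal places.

Let x1 = kg of rock phosphate, x2 = kg of ammonium sulfate, x3 = kg of compost blend, x4 = kg of ammonium nitrate, x5 = kg of MAP.
Minimize 0.22x1 + 0.46x2 + 0.07x3 + 0.51x4 + 0.92x5 s.t.:
  0.3x1 + 0.01x3 + 0.53x5 ≥ 0.78   (phosphorus (P₂O₅))
  0.21x2 + 0.02x3 + 0.33x4 + 0.11x5 ≥ 0.4   (nitrogen)
  x1, x2, x3, x4, x5 ≥ 0.
The optimal basis is {rock phosphate, ammonium nitrate}; ammonium sulfate, compost blend, MAP drop out. Binding constraints: phosphorus (P₂O₅) and nitrogen.
Solving gives x1 = 2.6, x4 = 1.212.
Objective = 0.22·2.6 + 0.51·1.212 = 1.1901.

€1.19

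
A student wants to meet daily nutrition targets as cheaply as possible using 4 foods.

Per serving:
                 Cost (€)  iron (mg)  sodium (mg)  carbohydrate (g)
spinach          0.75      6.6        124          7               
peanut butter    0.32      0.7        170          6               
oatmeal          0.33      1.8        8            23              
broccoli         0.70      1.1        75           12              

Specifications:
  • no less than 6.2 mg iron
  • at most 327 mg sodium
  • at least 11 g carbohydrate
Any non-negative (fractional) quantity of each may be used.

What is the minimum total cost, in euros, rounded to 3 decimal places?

€0.731

Set it up as a linear program. Let x1 = servings of spinach, x2 = servings of peanut butter, x3 = servings of oatmeal, x4 = servings of broccoli.
Minimise 0.75x1 + 0.32x2 + 0.33x3 + 0.7x4 with:
  6.6x1 + 0.7x2 + 1.8x3 + 1.1x4 ≥ 6.2   (iron)
  124x1 + 170x2 + 8x3 + 75x4 ≤ 327   (sodium)
  7x1 + 6x2 + 23x3 + 12x4 ≥ 11   (carbohydrate)
  x1, x2, x3, x4 ≥ 0.
The cheapest feasible vertex uses only spinach, oatmeal; peanut butter, broccoli are not used. Binding constraints: iron and carbohydrate.
Optimal quantities: spinach = 0.8822 servings, oatmeal = 0.2098 servings.
Objective = 0.75·0.8822 + 0.33·0.2098 = 0.73088.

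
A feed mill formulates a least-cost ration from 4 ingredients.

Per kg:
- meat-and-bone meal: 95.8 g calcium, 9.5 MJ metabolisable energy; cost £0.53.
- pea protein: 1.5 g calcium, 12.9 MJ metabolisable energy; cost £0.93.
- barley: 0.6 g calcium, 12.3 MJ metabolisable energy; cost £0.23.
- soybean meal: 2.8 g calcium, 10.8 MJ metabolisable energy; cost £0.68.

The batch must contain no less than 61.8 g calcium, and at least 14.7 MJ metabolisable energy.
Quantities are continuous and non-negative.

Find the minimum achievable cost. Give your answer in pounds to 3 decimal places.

£0.501

Treat it as an LP. Let x1 = kg of meat-and-bone meal, x2 = kg of pea protein, x3 = kg of barley, x4 = kg of soybean meal.
Minimize 0.53x1 + 0.93x2 + 0.23x3 + 0.68x4 subject to:
  95.8x1 + 1.5x2 + 0.6x3 + 2.8x4 ≥ 61.8   (calcium)
  9.5x1 + 12.9x2 + 12.3x3 + 10.8x4 ≥ 14.7   (metabolisable energy)
  x1, x2, x3, x4 ≥ 0.
The optimal basis is {meat-and-bone meal, barley}; pea protein, soybean meal drop out. Binding constraints: calcium and metabolisable energy.
Solving gives x1 = 0.6407, x3 = 0.7003.
Hence cost = 0.53·0.6407 + 0.23·0.7003 = £0.50064.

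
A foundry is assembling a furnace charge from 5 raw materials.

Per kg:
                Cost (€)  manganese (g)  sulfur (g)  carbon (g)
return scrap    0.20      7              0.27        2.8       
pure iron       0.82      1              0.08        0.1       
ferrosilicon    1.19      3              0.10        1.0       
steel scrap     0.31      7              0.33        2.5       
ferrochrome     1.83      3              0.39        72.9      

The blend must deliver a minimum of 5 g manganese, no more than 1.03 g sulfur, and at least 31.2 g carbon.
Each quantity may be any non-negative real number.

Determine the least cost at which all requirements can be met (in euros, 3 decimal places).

€0.853

This is a linear program. Let x1 = kg of return scrap, x2 = kg of pure iron, x3 = kg of ferrosilicon, x4 = kg of steel scrap, x5 = kg of ferrochrome.
Minimise 0.2x1 + 0.82x2 + 1.19x3 + 0.31x4 + 1.83x5 s.t.:
  7x1 + 1x2 + 3x3 + 7x4 + 3x5 ≥ 5   (manganese)
  0.27x1 + 0.08x2 + 0.1x3 + 0.33x4 + 0.39x5 ≤ 1.03   (sulfur)
  2.8x1 + 0.1x2 + 1x3 + 2.5x4 + 72.9x5 ≥ 31.2   (carbon)
  x1, x2, x3, x4, x5 ≥ 0.
At the optimum only return scrap, ferrochrome are positive (pure iron, ferrosilicon, steel scrap = 0). Binding constraints: manganese and carbon.
Solving gives x1 = 0.5397, x5 = 0.4073.
Total cost: 0.2·0.5397 + 1.83·0.4073 = 0.85330.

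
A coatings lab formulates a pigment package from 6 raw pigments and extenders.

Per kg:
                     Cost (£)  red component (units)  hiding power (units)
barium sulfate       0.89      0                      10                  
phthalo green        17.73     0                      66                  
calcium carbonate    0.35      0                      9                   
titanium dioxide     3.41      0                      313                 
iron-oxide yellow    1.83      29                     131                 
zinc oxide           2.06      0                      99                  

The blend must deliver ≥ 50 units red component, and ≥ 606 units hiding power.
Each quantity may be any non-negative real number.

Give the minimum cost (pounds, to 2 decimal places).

Set it up as a linear program. Let x1 = kg of barium sulfate, x2 = kg of phthalo green, x3 = kg of calcium carbonate, x4 = kg of titanium dioxide, x5 = kg of iron-oxide yellow, x6 = kg of zinc oxide.
Minimize 0.89x1 + 17.73x2 + 0.35x3 + 3.41x4 + 1.83x5 + 2.06x6 subject to:
  29x5 ≥ 50   (red component)
  10x1 + 66x2 + 9x3 + 313x4 + 131x5 + 99x6 ≥ 606   (hiding power)
  x1, x2, x3, x4, x5, x6 ≥ 0.
The minimum-cost mix takes nothing from barium sulfate, phthalo green, calcium carbonate, zinc oxide — only titanium dioxide, iron-oxide yellow. The red component and hiding power requirements are met with equality.
Solving gives x4 = 1.2145, x5 = 1.7241.
Total cost: 3.41·1.2145 + 1.83·1.7241 = 7.2965.

£7.30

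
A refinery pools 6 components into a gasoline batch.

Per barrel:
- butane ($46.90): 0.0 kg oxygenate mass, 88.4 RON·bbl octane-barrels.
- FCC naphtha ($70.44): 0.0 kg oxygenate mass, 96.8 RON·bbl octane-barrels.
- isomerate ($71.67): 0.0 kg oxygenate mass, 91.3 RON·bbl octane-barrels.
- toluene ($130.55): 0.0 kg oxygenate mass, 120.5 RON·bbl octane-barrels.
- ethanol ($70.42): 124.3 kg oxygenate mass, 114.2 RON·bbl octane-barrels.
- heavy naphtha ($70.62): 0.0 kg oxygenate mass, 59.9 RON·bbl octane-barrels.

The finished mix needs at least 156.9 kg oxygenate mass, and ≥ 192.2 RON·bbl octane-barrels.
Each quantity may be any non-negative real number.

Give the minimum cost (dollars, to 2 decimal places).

Let x1 = barrels of butane, x2 = barrels of FCC naphtha, x3 = barrels of isomerate, x4 = barrels of toluene, x5 = barrels of ethanol, x6 = barrels of heavy naphtha.
min 46.9x1 + 70.44x2 + 71.67x3 + 130.55x4 + 70.42x5 + 70.62x6 with:
  124.3x5 ≥ 156.9   (oxygenate mass)
  88.4x1 + 96.8x2 + 91.3x3 + 120.5x4 + 114.2x5 + 59.9x6 ≥ 192.2   (octane-barrels)
  x1, x2, x3, x4, x5, x6 ≥ 0.
At the optimum only butane, ethanol are positive (FCC naphtha, isomerate, toluene, heavy naphtha = 0). The oxygenate mass and octane-barrels requirements are met with equality.
So butane = 0.54354 barrels, ethanol = 1.2623 barrels.
Cost = 46.9·0.54354 + 70.42·1.2623 = 114.3832.

$114.38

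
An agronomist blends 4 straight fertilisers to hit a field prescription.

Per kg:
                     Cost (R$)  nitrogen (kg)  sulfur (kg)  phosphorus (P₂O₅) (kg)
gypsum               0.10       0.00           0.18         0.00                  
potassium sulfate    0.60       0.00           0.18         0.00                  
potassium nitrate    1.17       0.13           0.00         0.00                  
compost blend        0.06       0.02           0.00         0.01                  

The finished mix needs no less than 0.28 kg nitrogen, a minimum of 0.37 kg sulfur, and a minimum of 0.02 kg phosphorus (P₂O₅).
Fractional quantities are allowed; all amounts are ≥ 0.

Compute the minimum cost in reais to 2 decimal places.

This is a linear program. Let x1 = kg of gypsum, x2 = kg of potassium sulfate, x3 = kg of potassium nitrate, x4 = kg of compost blend.
Minimise 0.1x1 + 0.6x2 + 1.17x3 + 0.06x4 s.t.:
  0.13x3 + 0.02x4 ≥ 0.28   (nitrogen)
  0.18x1 + 0.18x2 ≥ 0.37   (sulfur)
  0.01x4 ≥ 0.02   (phosphorus (P₂O₅))
  x1, x2, x3, x4 ≥ 0.
The cheapest feasible vertex uses only gypsum, compost blend; potassium sulfate, potassium nitrate are not used. The nitrogen and sulfur requirements are met with equality.
That vertex is x1 = 2.056, x4 = 14.
Cost = 0.1·2.056 + 0.06·14 = 1.0456.

R$1.05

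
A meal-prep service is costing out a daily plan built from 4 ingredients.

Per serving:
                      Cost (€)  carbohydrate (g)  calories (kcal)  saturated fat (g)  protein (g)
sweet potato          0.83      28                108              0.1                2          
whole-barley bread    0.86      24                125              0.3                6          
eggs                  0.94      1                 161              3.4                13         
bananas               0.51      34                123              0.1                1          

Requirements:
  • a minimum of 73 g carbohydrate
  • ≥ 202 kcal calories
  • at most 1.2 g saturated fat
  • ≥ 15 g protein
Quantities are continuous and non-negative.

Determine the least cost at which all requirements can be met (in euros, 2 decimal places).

€2.26

Treat it as an LP. Let x1 = servings of sweet potato, x2 = servings of whole-barley bread, x3 = servings of eggs, x4 = servings of bananas.
Minimize 0.83x1 + 0.86x2 + 0.94x3 + 0.51x4 s.t.:
  28x1 + 24x2 + 1x3 + 34x4 ≥ 73   (carbohydrate)
  108x1 + 125x2 + 161x3 + 123x4 ≥ 202   (calories)
  0.1x1 + 0.3x2 + 3.4x3 + 0.1x4 ≤ 1.2   (saturated fat)
  2x1 + 6x2 + 13x3 + 1x4 ≥ 15   (protein)
  x1, x2, x3, x4 ≥ 0.
The optimal basis is {whole-barley bread, eggs, bananas}; sweet potato drops out. There the carbohydrate, saturated fat, protein constraints are tight.
So whole-barley bread = 2.058 servings, eggs = 0.1511 servings, bananas = 0.6902 servings.
Hence cost = 0.86·2.058 + 0.94·0.1511 + 0.51·0.6902 = €2.2639.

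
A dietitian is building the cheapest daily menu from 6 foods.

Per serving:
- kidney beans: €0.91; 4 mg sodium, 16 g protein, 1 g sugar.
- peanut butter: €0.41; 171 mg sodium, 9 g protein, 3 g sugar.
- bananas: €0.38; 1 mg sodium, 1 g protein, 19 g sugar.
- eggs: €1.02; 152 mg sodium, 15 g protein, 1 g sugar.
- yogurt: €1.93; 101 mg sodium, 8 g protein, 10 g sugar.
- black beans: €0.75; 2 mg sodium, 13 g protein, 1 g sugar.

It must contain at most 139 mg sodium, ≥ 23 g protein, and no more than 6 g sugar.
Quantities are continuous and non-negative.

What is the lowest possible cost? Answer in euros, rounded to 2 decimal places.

€1.23

Treat it as an LP. Let x1 = servings of kidney beans, x2 = servings of peanut butter, x3 = servings of bananas, x4 = servings of eggs, x5 = servings of yogurt, x6 = servings of black beans.
min 0.91x1 + 0.41x2 + 0.38x3 + 1.02x4 + 1.93x5 + 0.75x6 s.t.:
  4x1 + 171x2 + 1x3 + 152x4 + 101x5 + 2x6 ≤ 139   (sodium)
  16x1 + 9x2 + 1x3 + 15x4 + 8x5 + 13x6 ≥ 23   (protein)
  1x1 + 3x2 + 19x3 + 1x4 + 10x5 + 1x6 ≤ 6   (sugar)
  x1, x2, x3, x4, x5, x6 ≥ 0.
At the optimum only kidney beans, peanut butter are positive (bananas, eggs, yogurt, black beans = 0). Binding constraints: sodium and protein.
Optimal quantities: kidney beans = 0.9933 servings, peanut butter = 0.7896 servings.
Total cost: 0.91·0.9933 + 0.41·0.7896 = 1.2276.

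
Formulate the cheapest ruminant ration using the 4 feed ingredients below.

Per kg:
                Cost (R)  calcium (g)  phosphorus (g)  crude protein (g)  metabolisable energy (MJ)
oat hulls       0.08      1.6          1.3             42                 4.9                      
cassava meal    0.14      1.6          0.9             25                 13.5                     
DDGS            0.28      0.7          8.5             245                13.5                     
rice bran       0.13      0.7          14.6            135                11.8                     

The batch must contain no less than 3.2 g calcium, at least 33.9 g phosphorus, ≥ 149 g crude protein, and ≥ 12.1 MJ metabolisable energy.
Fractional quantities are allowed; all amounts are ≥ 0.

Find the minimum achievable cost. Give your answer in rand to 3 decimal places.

R0.372

Let x1 = kg of oat hulls, x2 = kg of cassava meal, x3 = kg of DDGS, x4 = kg of rice bran.
min 0.08x1 + 0.14x2 + 0.28x3 + 0.13x4 subject to:
  1.6x1 + 1.6x2 + 0.7x3 + 0.7x4 ≥ 3.2   (calcium)
  1.3x1 + 0.9x2 + 8.5x3 + 14.6x4 ≥ 33.9   (phosphorus)
  42x1 + 25x2 + 245x3 + 135x4 ≥ 149   (crude protein)
  4.9x1 + 13.5x2 + 13.5x3 + 11.8x4 ≥ 12.1   (metabolisable energy)
  x1, x2, x3, x4 ≥ 0.
The cheapest feasible vertex uses only oat hulls, rice bran; cassava meal, DDGS are not used. Binding constraints: calcium and phosphorus.
That vertex is x1 = 1.024, x4 = 2.231.
Total cost: 0.08·1.024 + 0.13·2.231 = 0.37195.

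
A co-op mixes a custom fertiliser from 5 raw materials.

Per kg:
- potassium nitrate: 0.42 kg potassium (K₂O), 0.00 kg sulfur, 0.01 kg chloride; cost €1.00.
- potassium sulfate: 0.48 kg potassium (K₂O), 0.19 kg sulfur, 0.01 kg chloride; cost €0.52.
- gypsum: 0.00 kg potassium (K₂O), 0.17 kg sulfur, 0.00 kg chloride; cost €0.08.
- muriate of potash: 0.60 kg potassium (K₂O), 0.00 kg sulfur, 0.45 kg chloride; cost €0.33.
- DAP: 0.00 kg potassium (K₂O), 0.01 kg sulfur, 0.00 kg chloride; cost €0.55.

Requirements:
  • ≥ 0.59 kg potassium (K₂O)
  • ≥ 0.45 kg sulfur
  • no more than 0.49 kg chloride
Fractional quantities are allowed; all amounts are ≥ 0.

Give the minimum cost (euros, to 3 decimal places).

€0.536

Set it up as a linear program. Let x1 = kg of potassium nitrate, x2 = kg of potassium sulfate, x3 = kg of gypsum, x4 = kg of muriate of potash, x5 = kg of DAP.
Minimise 1x1 + 0.52x2 + 0.08x3 + 0.33x4 + 0.55x5 s.t.:
  0.42x1 + 0.48x2 + 0.6x4 ≥ 0.59   (potassium (K₂O))
  0.19x2 + 0.17x3 + 0.01x5 ≥ 0.45   (sulfur)
  0.01x1 + 0.01x2 + 0.45x4 ≤ 0.49   (chloride)
  x1, x2, x3, x4, x5 ≥ 0.
The optimal basis is {gypsum, muriate of potash}; potassium nitrate, potassium sulfate, DAP drop out. The potassium (K₂O) and sulfur requirements are met with equality.
That vertex is x3 = 2.647, x4 = 0.9833.
Hence cost = 0.08·2.647 + 0.33·0.9833 = €0.53625.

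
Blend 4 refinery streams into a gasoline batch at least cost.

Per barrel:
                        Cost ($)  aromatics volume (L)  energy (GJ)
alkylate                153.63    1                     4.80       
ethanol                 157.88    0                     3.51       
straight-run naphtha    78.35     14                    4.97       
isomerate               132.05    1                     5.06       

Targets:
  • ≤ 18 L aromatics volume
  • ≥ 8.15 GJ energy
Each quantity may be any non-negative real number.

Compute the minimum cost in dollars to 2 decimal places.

$148.04

Let x1 = barrels of alkylate, x2 = barrels of ethanol, x3 = barrels of straight-run naphtha, x4 = barrels of isomerate.
min 153.63x1 + 157.88x2 + 78.35x3 + 132.05x4 with:
  1x1 + 14x3 + 1x4 ≤ 18   (aromatics volume)
  4.8x1 + 3.51x2 + 4.97x3 + 5.06x4 ≥ 8.15   (energy)
  x1, x2, x3, x4 ≥ 0.
At the optimum only straight-run naphtha, isomerate are positive (alkylate, ethanol = 0). Binding constraints: aromatics volume and energy.
Optimal quantities: straight-run naphtha = 1.259 barrels, isomerate = 0.3741 barrels.
Hence cost = 78.35·1.259 + 132.05·0.3741 = $148.0426.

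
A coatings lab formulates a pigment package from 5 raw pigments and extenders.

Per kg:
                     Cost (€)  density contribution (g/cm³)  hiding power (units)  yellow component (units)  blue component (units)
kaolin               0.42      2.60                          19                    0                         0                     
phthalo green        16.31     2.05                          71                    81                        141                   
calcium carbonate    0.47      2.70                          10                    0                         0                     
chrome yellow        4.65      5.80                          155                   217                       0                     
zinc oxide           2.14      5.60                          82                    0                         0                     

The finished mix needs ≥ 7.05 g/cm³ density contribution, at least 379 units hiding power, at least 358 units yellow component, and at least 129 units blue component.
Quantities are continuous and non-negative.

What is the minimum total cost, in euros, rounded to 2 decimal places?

Let x1 = kg of kaolin, x2 = kg of phthalo green, x3 = kg of calcium carbonate, x4 = kg of chrome yellow, x5 = kg of zinc oxide.
Minimise 0.42x1 + 16.31x2 + 0.47x3 + 4.65x4 + 2.14x5 s.t.:
  2.6x1 + 2.05x2 + 2.7x3 + 5.8x4 + 5.6x5 ≥ 7.05   (density contribution)
  19x1 + 71x2 + 10x3 + 155x4 + 82x5 ≥ 379   (hiding power)
  81x2 + 217x4 ≥ 358   (yellow component)
  141x2 ≥ 129   (blue component)
  x1, x2, x3, x4, x5 ≥ 0.
The optimal basis is {kaolin, phthalo green, chrome yellow}; calcium carbonate, zinc oxide drop out. Binding constraints: hiding power, yellow component, blue component.
That vertex is x1 = 5.856, x2 = 0.9149, x4 = 1.308.
Objective = 0.42·5.856 + 16.31·0.9149 + 4.65·1.308 = 23.4637.

€23.46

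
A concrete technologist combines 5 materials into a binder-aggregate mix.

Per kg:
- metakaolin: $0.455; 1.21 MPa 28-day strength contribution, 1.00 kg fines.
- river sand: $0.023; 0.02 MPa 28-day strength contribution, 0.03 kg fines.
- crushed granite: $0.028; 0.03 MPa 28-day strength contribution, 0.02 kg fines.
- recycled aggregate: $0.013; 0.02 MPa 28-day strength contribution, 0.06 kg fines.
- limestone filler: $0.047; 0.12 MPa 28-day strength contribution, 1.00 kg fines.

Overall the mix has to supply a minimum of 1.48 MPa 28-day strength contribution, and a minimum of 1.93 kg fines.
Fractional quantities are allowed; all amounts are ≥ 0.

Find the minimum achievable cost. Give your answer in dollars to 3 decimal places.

This is a linear program. Let x1 = kg of metakaolin, x2 = kg of river sand, x3 = kg of crushed granite, x4 = kg of recycled aggregate, x5 = kg of limestone filler.
min 0.455x1 + 0.023x2 + 0.028x3 + 0.013x4 + 0.047x5 with:
  1.21x1 + 0.02x2 + 0.03x3 + 0.02x4 + 0.12x5 ≥ 1.48   (28-day strength contribution)
  1x1 + 0.03x2 + 0.02x3 + 0.06x4 + 1x5 ≥ 1.93   (fines)
  x1, x2, x3, x4, x5 ≥ 0.
At the optimum only metakaolin, limestone filler are positive (river sand, crushed granite, recycled aggregate = 0). The 28-day strength contribution and fines requirements are met with equality.
Solving gives x1 = 1.145, x5 = 0.7847.
Objective = 0.455·1.145 + 0.047·0.7847 = 0.55786.

$0.558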